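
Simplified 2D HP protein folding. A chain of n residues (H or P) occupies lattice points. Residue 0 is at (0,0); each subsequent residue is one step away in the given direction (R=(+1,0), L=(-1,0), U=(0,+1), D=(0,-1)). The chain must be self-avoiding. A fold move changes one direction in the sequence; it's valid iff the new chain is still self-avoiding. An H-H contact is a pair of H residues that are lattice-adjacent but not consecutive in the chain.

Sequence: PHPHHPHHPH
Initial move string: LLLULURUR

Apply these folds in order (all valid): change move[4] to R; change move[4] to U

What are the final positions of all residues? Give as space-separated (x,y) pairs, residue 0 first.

Initial moves: LLLULURUR
Fold: move[4]->R => LLLURURUR (positions: [(0, 0), (-1, 0), (-2, 0), (-3, 0), (-3, 1), (-2, 1), (-2, 2), (-1, 2), (-1, 3), (0, 3)])
Fold: move[4]->U => LLLUUURUR (positions: [(0, 0), (-1, 0), (-2, 0), (-3, 0), (-3, 1), (-3, 2), (-3, 3), (-2, 3), (-2, 4), (-1, 4)])

Answer: (0,0) (-1,0) (-2,0) (-3,0) (-3,1) (-3,2) (-3,3) (-2,3) (-2,4) (-1,4)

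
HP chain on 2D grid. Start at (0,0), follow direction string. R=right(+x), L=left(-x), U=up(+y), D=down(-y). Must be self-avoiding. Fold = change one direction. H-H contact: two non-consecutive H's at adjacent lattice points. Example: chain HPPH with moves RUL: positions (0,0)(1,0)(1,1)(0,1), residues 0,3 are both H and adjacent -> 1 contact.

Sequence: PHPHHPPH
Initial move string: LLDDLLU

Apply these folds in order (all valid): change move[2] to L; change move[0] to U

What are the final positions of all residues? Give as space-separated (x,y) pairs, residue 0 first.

Initial moves: LLDDLLU
Fold: move[2]->L => LLLDLLU (positions: [(0, 0), (-1, 0), (-2, 0), (-3, 0), (-3, -1), (-4, -1), (-5, -1), (-5, 0)])
Fold: move[0]->U => ULLDLLU (positions: [(0, 0), (0, 1), (-1, 1), (-2, 1), (-2, 0), (-3, 0), (-4, 0), (-4, 1)])

Answer: (0,0) (0,1) (-1,1) (-2,1) (-2,0) (-3,0) (-4,0) (-4,1)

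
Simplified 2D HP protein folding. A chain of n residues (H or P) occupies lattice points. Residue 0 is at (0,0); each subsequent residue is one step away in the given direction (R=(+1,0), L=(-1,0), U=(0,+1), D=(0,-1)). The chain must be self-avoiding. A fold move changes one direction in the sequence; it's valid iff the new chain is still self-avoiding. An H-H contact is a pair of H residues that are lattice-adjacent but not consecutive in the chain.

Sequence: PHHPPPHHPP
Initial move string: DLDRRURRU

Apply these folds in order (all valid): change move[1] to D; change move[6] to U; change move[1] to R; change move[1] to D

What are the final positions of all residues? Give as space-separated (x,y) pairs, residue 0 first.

Initial moves: DLDRRURRU
Fold: move[1]->D => DDDRRURRU (positions: [(0, 0), (0, -1), (0, -2), (0, -3), (1, -3), (2, -3), (2, -2), (3, -2), (4, -2), (4, -1)])
Fold: move[6]->U => DDDRRUURU (positions: [(0, 0), (0, -1), (0, -2), (0, -3), (1, -3), (2, -3), (2, -2), (2, -1), (3, -1), (3, 0)])
Fold: move[1]->R => DRDRRUURU (positions: [(0, 0), (0, -1), (1, -1), (1, -2), (2, -2), (3, -2), (3, -1), (3, 0), (4, 0), (4, 1)])
Fold: move[1]->D => DDDRRUURU (positions: [(0, 0), (0, -1), (0, -2), (0, -3), (1, -3), (2, -3), (2, -2), (2, -1), (3, -1), (3, 0)])

Answer: (0,0) (0,-1) (0,-2) (0,-3) (1,-3) (2,-3) (2,-2) (2,-1) (3,-1) (3,0)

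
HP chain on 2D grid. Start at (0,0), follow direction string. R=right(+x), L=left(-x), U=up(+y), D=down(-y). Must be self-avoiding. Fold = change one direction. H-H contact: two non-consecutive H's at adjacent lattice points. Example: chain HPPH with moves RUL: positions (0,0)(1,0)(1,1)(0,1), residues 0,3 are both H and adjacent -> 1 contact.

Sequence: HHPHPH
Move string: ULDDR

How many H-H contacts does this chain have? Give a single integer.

Positions: [(0, 0), (0, 1), (-1, 1), (-1, 0), (-1, -1), (0, -1)]
H-H contact: residue 0 @(0,0) - residue 3 @(-1, 0)
H-H contact: residue 0 @(0,0) - residue 5 @(0, -1)

Answer: 2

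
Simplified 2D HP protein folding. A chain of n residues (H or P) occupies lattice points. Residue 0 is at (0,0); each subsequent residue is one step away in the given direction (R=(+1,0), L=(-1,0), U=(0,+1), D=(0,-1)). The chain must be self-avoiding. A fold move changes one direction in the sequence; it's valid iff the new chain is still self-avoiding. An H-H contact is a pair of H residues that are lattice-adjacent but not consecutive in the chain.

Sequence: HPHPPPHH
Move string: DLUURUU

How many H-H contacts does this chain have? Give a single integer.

Positions: [(0, 0), (0, -1), (-1, -1), (-1, 0), (-1, 1), (0, 1), (0, 2), (0, 3)]
No H-H contacts found.

Answer: 0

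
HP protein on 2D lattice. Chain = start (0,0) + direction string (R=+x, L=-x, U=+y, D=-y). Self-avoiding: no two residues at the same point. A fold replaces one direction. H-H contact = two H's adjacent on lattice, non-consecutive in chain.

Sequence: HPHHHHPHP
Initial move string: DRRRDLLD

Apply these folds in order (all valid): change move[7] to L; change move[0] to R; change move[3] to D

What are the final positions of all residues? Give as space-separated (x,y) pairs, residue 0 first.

Answer: (0,0) (1,0) (2,0) (3,0) (3,-1) (3,-2) (2,-2) (1,-2) (0,-2)

Derivation:
Initial moves: DRRRDLLD
Fold: move[7]->L => DRRRDLLL (positions: [(0, 0), (0, -1), (1, -1), (2, -1), (3, -1), (3, -2), (2, -2), (1, -2), (0, -2)])
Fold: move[0]->R => RRRRDLLL (positions: [(0, 0), (1, 0), (2, 0), (3, 0), (4, 0), (4, -1), (3, -1), (2, -1), (1, -1)])
Fold: move[3]->D => RRRDDLLL (positions: [(0, 0), (1, 0), (2, 0), (3, 0), (3, -1), (3, -2), (2, -2), (1, -2), (0, -2)])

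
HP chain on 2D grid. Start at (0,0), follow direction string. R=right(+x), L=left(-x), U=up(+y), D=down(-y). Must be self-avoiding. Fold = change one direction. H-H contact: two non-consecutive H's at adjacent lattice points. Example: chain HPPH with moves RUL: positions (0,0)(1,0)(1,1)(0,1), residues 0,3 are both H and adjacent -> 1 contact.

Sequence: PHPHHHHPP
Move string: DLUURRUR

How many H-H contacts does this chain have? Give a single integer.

Answer: 0

Derivation:
Positions: [(0, 0), (0, -1), (-1, -1), (-1, 0), (-1, 1), (0, 1), (1, 1), (1, 2), (2, 2)]
No H-H contacts found.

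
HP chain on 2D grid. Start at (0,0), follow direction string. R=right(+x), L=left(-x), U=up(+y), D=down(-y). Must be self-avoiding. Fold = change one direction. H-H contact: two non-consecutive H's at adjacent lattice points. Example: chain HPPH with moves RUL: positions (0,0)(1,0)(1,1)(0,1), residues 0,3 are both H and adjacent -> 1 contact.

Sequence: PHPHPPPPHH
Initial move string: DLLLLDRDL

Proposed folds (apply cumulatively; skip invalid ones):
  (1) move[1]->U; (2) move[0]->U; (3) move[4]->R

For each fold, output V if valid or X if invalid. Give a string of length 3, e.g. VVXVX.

Initial: DLLLLDRDL -> [(0, 0), (0, -1), (-1, -1), (-2, -1), (-3, -1), (-4, -1), (-4, -2), (-3, -2), (-3, -3), (-4, -3)]
Fold 1: move[1]->U => DULLLDRDL INVALID (collision), skipped
Fold 2: move[0]->U => ULLLLDRDL VALID
Fold 3: move[4]->R => ULLLRDRDL INVALID (collision), skipped

Answer: XVX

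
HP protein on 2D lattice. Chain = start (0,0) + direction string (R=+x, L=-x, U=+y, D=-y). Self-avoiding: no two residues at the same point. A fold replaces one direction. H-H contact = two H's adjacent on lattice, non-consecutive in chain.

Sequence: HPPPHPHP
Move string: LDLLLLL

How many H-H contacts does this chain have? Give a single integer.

Positions: [(0, 0), (-1, 0), (-1, -1), (-2, -1), (-3, -1), (-4, -1), (-5, -1), (-6, -1)]
No H-H contacts found.

Answer: 0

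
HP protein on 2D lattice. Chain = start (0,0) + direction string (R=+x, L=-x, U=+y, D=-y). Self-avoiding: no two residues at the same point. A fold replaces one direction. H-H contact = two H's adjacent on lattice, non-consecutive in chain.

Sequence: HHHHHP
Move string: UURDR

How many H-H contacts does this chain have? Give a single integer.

Positions: [(0, 0), (0, 1), (0, 2), (1, 2), (1, 1), (2, 1)]
H-H contact: residue 1 @(0,1) - residue 4 @(1, 1)

Answer: 1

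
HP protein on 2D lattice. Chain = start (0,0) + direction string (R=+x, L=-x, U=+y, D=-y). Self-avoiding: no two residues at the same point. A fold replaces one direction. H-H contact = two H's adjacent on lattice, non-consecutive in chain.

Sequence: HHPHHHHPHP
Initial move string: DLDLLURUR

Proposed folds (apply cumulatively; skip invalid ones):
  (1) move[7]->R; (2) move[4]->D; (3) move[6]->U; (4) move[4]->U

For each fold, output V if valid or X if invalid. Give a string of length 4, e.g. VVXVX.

Answer: XXVV

Derivation:
Initial: DLDLLURUR -> [(0, 0), (0, -1), (-1, -1), (-1, -2), (-2, -2), (-3, -2), (-3, -1), (-2, -1), (-2, 0), (-1, 0)]
Fold 1: move[7]->R => DLDLLURRR INVALID (collision), skipped
Fold 2: move[4]->D => DLDLDURUR INVALID (collision), skipped
Fold 3: move[6]->U => DLDLLUUUR VALID
Fold 4: move[4]->U => DLDLUUUUR VALID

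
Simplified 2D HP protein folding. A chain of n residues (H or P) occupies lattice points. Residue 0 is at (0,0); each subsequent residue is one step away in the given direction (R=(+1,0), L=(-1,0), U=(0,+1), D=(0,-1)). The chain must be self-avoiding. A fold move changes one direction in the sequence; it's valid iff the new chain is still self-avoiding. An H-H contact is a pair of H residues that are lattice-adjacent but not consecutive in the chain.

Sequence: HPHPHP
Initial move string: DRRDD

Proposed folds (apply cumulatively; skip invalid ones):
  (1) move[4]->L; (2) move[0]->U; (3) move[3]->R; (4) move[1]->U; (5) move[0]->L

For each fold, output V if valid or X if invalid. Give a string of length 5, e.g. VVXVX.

Answer: VVXXX

Derivation:
Initial: DRRDD -> [(0, 0), (0, -1), (1, -1), (2, -1), (2, -2), (2, -3)]
Fold 1: move[4]->L => DRRDL VALID
Fold 2: move[0]->U => URRDL VALID
Fold 3: move[3]->R => URRRL INVALID (collision), skipped
Fold 4: move[1]->U => UURDL INVALID (collision), skipped
Fold 5: move[0]->L => LRRDL INVALID (collision), skipped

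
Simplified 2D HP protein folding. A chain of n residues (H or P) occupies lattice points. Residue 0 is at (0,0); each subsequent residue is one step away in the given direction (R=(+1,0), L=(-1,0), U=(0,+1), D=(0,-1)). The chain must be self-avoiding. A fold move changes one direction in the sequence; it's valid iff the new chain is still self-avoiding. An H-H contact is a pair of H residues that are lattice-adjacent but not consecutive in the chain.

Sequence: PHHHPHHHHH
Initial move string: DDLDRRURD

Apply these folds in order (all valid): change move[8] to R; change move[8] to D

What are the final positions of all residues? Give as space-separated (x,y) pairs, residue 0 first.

Answer: (0,0) (0,-1) (0,-2) (-1,-2) (-1,-3) (0,-3) (1,-3) (1,-2) (2,-2) (2,-3)

Derivation:
Initial moves: DDLDRRURD
Fold: move[8]->R => DDLDRRURR (positions: [(0, 0), (0, -1), (0, -2), (-1, -2), (-1, -3), (0, -3), (1, -3), (1, -2), (2, -2), (3, -2)])
Fold: move[8]->D => DDLDRRURD (positions: [(0, 0), (0, -1), (0, -2), (-1, -2), (-1, -3), (0, -3), (1, -3), (1, -2), (2, -2), (2, -3)])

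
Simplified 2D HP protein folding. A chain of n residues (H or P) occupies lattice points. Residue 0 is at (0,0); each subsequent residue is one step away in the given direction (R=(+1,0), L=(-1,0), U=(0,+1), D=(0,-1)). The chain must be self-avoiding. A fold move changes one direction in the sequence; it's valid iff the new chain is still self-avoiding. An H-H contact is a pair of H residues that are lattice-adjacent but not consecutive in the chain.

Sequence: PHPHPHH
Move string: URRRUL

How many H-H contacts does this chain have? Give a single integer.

Positions: [(0, 0), (0, 1), (1, 1), (2, 1), (3, 1), (3, 2), (2, 2)]
H-H contact: residue 3 @(2,1) - residue 6 @(2, 2)

Answer: 1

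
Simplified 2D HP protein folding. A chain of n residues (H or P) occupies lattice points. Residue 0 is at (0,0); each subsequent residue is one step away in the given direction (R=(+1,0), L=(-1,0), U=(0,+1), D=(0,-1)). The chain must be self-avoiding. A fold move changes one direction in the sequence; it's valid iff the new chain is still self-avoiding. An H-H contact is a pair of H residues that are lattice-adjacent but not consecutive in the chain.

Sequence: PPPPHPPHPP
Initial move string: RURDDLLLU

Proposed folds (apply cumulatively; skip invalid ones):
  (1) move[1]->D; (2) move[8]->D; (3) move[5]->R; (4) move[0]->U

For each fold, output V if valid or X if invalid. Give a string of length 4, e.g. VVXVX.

Answer: VVXX

Derivation:
Initial: RURDDLLLU -> [(0, 0), (1, 0), (1, 1), (2, 1), (2, 0), (2, -1), (1, -1), (0, -1), (-1, -1), (-1, 0)]
Fold 1: move[1]->D => RDRDDLLLU VALID
Fold 2: move[8]->D => RDRDDLLLD VALID
Fold 3: move[5]->R => RDRDDRLLD INVALID (collision), skipped
Fold 4: move[0]->U => UDRDDLLLD INVALID (collision), skipped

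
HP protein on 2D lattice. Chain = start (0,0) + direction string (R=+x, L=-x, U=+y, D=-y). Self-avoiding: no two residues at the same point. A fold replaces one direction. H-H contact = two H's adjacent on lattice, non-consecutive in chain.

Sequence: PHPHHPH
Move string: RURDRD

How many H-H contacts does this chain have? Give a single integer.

Positions: [(0, 0), (1, 0), (1, 1), (2, 1), (2, 0), (3, 0), (3, -1)]
H-H contact: residue 1 @(1,0) - residue 4 @(2, 0)

Answer: 1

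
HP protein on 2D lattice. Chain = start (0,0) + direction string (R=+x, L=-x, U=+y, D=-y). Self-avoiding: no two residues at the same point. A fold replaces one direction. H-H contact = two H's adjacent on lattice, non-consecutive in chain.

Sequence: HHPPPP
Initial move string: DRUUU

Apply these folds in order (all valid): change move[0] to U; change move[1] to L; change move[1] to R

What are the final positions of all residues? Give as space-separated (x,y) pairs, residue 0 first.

Initial moves: DRUUU
Fold: move[0]->U => URUUU (positions: [(0, 0), (0, 1), (1, 1), (1, 2), (1, 3), (1, 4)])
Fold: move[1]->L => ULUUU (positions: [(0, 0), (0, 1), (-1, 1), (-1, 2), (-1, 3), (-1, 4)])
Fold: move[1]->R => URUUU (positions: [(0, 0), (0, 1), (1, 1), (1, 2), (1, 3), (1, 4)])

Answer: (0,0) (0,1) (1,1) (1,2) (1,3) (1,4)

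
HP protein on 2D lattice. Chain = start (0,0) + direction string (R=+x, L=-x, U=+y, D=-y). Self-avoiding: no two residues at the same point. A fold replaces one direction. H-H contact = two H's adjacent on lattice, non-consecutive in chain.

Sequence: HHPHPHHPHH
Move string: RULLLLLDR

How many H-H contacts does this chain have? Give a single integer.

Answer: 2

Derivation:
Positions: [(0, 0), (1, 0), (1, 1), (0, 1), (-1, 1), (-2, 1), (-3, 1), (-4, 1), (-4, 0), (-3, 0)]
H-H contact: residue 0 @(0,0) - residue 3 @(0, 1)
H-H contact: residue 6 @(-3,1) - residue 9 @(-3, 0)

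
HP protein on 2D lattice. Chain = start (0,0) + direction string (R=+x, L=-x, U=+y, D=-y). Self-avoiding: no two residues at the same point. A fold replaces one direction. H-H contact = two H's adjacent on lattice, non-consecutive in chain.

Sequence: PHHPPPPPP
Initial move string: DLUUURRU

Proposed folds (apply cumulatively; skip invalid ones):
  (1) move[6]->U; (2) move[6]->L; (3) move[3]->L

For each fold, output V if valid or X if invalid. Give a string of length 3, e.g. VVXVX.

Initial: DLUUURRU -> [(0, 0), (0, -1), (-1, -1), (-1, 0), (-1, 1), (-1, 2), (0, 2), (1, 2), (1, 3)]
Fold 1: move[6]->U => DLUUURUU VALID
Fold 2: move[6]->L => DLUUURLU INVALID (collision), skipped
Fold 3: move[3]->L => DLULURUU VALID

Answer: VXV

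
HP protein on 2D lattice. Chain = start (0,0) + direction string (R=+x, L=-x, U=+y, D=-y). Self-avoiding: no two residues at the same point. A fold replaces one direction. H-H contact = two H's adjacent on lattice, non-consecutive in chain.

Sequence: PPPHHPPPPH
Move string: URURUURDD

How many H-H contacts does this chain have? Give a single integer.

Answer: 1

Derivation:
Positions: [(0, 0), (0, 1), (1, 1), (1, 2), (2, 2), (2, 3), (2, 4), (3, 4), (3, 3), (3, 2)]
H-H contact: residue 4 @(2,2) - residue 9 @(3, 2)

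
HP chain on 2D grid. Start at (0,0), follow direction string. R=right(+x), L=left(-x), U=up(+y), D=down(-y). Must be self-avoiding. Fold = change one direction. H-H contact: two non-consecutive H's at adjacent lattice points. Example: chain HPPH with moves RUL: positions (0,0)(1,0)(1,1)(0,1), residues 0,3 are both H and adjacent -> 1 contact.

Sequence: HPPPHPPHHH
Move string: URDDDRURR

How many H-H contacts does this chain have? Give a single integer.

Answer: 1

Derivation:
Positions: [(0, 0), (0, 1), (1, 1), (1, 0), (1, -1), (1, -2), (2, -2), (2, -1), (3, -1), (4, -1)]
H-H contact: residue 4 @(1,-1) - residue 7 @(2, -1)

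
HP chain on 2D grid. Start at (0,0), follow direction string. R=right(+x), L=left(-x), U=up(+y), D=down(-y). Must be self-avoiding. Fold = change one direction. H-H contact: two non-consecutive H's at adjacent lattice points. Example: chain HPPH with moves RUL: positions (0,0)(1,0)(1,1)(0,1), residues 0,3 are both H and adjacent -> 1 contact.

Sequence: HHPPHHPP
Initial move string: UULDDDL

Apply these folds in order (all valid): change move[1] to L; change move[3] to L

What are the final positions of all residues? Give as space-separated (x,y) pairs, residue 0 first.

Initial moves: UULDDDL
Fold: move[1]->L => ULLDDDL (positions: [(0, 0), (0, 1), (-1, 1), (-2, 1), (-2, 0), (-2, -1), (-2, -2), (-3, -2)])
Fold: move[3]->L => ULLLDDL (positions: [(0, 0), (0, 1), (-1, 1), (-2, 1), (-3, 1), (-3, 0), (-3, -1), (-4, -1)])

Answer: (0,0) (0,1) (-1,1) (-2,1) (-3,1) (-3,0) (-3,-1) (-4,-1)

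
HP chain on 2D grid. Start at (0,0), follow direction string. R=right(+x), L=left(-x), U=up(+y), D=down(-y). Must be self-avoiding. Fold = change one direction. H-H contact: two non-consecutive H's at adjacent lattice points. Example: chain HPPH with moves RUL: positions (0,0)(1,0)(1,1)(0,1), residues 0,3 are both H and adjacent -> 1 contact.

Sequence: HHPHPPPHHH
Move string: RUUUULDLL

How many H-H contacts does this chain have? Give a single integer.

Answer: 0

Derivation:
Positions: [(0, 0), (1, 0), (1, 1), (1, 2), (1, 3), (1, 4), (0, 4), (0, 3), (-1, 3), (-2, 3)]
No H-H contacts found.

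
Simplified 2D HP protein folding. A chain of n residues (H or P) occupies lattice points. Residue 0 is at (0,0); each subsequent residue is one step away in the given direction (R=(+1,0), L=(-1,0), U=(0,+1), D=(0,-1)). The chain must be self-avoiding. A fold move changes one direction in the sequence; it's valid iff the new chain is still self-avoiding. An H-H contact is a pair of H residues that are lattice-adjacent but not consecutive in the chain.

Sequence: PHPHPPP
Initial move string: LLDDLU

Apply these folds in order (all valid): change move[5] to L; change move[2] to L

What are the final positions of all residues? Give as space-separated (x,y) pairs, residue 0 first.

Answer: (0,0) (-1,0) (-2,0) (-3,0) (-3,-1) (-4,-1) (-5,-1)

Derivation:
Initial moves: LLDDLU
Fold: move[5]->L => LLDDLL (positions: [(0, 0), (-1, 0), (-2, 0), (-2, -1), (-2, -2), (-3, -2), (-4, -2)])
Fold: move[2]->L => LLLDLL (positions: [(0, 0), (-1, 0), (-2, 0), (-3, 0), (-3, -1), (-4, -1), (-5, -1)])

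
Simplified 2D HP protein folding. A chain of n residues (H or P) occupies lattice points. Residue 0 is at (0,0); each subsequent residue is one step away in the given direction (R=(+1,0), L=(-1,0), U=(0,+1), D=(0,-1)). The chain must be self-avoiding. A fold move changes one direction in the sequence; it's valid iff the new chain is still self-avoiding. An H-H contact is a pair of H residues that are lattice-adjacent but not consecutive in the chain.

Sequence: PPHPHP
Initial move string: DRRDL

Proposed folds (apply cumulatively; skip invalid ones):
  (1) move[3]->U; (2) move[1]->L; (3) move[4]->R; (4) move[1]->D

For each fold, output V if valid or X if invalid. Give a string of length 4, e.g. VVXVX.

Initial: DRRDL -> [(0, 0), (0, -1), (1, -1), (2, -1), (2, -2), (1, -2)]
Fold 1: move[3]->U => DRRUL VALID
Fold 2: move[1]->L => DLRUL INVALID (collision), skipped
Fold 3: move[4]->R => DRRUR VALID
Fold 4: move[1]->D => DDRUR VALID

Answer: VXVV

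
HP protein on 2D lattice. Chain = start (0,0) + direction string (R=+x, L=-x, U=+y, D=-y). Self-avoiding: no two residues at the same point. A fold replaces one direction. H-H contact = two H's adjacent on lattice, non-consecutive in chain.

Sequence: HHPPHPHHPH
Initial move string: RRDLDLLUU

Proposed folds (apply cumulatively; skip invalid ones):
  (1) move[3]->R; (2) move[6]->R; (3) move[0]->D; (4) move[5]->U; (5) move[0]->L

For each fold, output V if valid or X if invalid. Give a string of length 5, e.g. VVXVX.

Initial: RRDLDLLUU -> [(0, 0), (1, 0), (2, 0), (2, -1), (1, -1), (1, -2), (0, -2), (-1, -2), (-1, -1), (-1, 0)]
Fold 1: move[3]->R => RRDRDLLUU INVALID (collision), skipped
Fold 2: move[6]->R => RRDLDLRUU INVALID (collision), skipped
Fold 3: move[0]->D => DRDLDLLUU VALID
Fold 4: move[5]->U => DRDLDULUU INVALID (collision), skipped
Fold 5: move[0]->L => LRDLDLLUU INVALID (collision), skipped

Answer: XXVXX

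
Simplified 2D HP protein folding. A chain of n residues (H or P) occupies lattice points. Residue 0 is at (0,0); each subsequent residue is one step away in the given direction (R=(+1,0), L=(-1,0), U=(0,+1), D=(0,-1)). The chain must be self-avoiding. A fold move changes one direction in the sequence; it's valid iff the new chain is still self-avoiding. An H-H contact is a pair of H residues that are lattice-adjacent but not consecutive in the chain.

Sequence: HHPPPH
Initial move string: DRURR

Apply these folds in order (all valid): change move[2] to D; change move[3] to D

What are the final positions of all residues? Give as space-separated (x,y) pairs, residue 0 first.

Answer: (0,0) (0,-1) (1,-1) (1,-2) (1,-3) (2,-3)

Derivation:
Initial moves: DRURR
Fold: move[2]->D => DRDRR (positions: [(0, 0), (0, -1), (1, -1), (1, -2), (2, -2), (3, -2)])
Fold: move[3]->D => DRDDR (positions: [(0, 0), (0, -1), (1, -1), (1, -2), (1, -3), (2, -3)])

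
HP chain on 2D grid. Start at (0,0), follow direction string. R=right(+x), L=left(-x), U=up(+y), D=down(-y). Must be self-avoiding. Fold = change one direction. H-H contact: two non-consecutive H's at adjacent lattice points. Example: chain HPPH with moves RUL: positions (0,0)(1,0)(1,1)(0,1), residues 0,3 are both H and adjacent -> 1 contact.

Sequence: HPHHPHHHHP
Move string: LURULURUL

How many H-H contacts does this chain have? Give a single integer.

Answer: 2

Derivation:
Positions: [(0, 0), (-1, 0), (-1, 1), (0, 1), (0, 2), (-1, 2), (-1, 3), (0, 3), (0, 4), (-1, 4)]
H-H contact: residue 0 @(0,0) - residue 3 @(0, 1)
H-H contact: residue 2 @(-1,1) - residue 5 @(-1, 2)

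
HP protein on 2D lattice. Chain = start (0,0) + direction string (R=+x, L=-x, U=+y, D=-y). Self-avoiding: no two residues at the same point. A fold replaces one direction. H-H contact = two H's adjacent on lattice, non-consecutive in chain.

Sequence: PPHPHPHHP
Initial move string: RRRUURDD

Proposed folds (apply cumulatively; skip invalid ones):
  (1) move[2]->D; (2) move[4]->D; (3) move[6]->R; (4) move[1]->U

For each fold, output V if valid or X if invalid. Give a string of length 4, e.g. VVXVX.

Answer: XXVV

Derivation:
Initial: RRRUURDD -> [(0, 0), (1, 0), (2, 0), (3, 0), (3, 1), (3, 2), (4, 2), (4, 1), (4, 0)]
Fold 1: move[2]->D => RRDUURDD INVALID (collision), skipped
Fold 2: move[4]->D => RRRUDRDD INVALID (collision), skipped
Fold 3: move[6]->R => RRRUURRD VALID
Fold 4: move[1]->U => RURUURRD VALID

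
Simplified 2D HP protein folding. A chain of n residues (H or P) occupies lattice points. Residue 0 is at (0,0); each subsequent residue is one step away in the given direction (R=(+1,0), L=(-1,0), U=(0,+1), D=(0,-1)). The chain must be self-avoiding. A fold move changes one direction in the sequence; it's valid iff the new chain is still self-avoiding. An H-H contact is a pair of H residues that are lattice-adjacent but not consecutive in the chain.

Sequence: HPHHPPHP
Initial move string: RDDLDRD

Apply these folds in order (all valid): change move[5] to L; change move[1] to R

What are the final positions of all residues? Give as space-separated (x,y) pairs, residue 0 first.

Answer: (0,0) (1,0) (2,0) (2,-1) (1,-1) (1,-2) (0,-2) (0,-3)

Derivation:
Initial moves: RDDLDRD
Fold: move[5]->L => RDDLDLD (positions: [(0, 0), (1, 0), (1, -1), (1, -2), (0, -2), (0, -3), (-1, -3), (-1, -4)])
Fold: move[1]->R => RRDLDLD (positions: [(0, 0), (1, 0), (2, 0), (2, -1), (1, -1), (1, -2), (0, -2), (0, -3)])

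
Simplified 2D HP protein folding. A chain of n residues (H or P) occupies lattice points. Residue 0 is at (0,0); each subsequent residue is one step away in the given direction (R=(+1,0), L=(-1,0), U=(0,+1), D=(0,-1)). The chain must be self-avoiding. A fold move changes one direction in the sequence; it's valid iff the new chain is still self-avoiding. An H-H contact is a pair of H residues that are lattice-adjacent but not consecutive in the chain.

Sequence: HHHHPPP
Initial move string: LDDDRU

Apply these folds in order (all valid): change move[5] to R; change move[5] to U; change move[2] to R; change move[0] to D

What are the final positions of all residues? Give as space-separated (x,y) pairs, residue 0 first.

Answer: (0,0) (0,-1) (0,-2) (1,-2) (1,-3) (2,-3) (2,-2)

Derivation:
Initial moves: LDDDRU
Fold: move[5]->R => LDDDRR (positions: [(0, 0), (-1, 0), (-1, -1), (-1, -2), (-1, -3), (0, -3), (1, -3)])
Fold: move[5]->U => LDDDRU (positions: [(0, 0), (-1, 0), (-1, -1), (-1, -2), (-1, -3), (0, -3), (0, -2)])
Fold: move[2]->R => LDRDRU (positions: [(0, 0), (-1, 0), (-1, -1), (0, -1), (0, -2), (1, -2), (1, -1)])
Fold: move[0]->D => DDRDRU (positions: [(0, 0), (0, -1), (0, -2), (1, -2), (1, -3), (2, -3), (2, -2)])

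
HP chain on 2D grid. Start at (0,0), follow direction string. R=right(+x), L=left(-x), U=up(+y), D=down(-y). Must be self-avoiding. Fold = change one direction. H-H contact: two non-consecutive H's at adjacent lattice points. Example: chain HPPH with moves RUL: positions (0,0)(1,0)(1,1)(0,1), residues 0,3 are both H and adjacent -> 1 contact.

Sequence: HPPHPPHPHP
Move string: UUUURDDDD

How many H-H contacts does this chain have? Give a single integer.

Answer: 1

Derivation:
Positions: [(0, 0), (0, 1), (0, 2), (0, 3), (0, 4), (1, 4), (1, 3), (1, 2), (1, 1), (1, 0)]
H-H contact: residue 3 @(0,3) - residue 6 @(1, 3)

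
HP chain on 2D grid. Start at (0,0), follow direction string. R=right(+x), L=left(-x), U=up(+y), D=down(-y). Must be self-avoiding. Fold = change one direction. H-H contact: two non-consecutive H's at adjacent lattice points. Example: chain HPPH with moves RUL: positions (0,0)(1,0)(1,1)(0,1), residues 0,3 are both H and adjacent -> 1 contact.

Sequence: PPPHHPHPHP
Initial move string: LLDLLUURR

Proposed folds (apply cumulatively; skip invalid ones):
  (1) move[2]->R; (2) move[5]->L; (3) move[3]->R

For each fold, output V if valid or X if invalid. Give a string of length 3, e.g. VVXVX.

Initial: LLDLLUURR -> [(0, 0), (-1, 0), (-2, 0), (-2, -1), (-3, -1), (-4, -1), (-4, 0), (-4, 1), (-3, 1), (-2, 1)]
Fold 1: move[2]->R => LLRLLUURR INVALID (collision), skipped
Fold 2: move[5]->L => LLDLLLURR VALID
Fold 3: move[3]->R => LLDRLLURR INVALID (collision), skipped

Answer: XVX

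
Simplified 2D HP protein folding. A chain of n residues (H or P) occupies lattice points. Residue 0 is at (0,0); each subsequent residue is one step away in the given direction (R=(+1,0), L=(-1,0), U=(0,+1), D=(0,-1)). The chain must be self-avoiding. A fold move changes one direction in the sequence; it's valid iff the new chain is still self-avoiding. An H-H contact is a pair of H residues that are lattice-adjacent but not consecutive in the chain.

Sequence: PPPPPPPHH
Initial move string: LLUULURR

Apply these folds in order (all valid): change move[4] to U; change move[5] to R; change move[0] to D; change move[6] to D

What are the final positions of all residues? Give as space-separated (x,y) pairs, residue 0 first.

Answer: (0,0) (0,-1) (-1,-1) (-1,0) (-1,1) (-1,2) (0,2) (0,1) (1,1)

Derivation:
Initial moves: LLUULURR
Fold: move[4]->U => LLUUUURR (positions: [(0, 0), (-1, 0), (-2, 0), (-2, 1), (-2, 2), (-2, 3), (-2, 4), (-1, 4), (0, 4)])
Fold: move[5]->R => LLUUURRR (positions: [(0, 0), (-1, 0), (-2, 0), (-2, 1), (-2, 2), (-2, 3), (-1, 3), (0, 3), (1, 3)])
Fold: move[0]->D => DLUUURRR (positions: [(0, 0), (0, -1), (-1, -1), (-1, 0), (-1, 1), (-1, 2), (0, 2), (1, 2), (2, 2)])
Fold: move[6]->D => DLUUURDR (positions: [(0, 0), (0, -1), (-1, -1), (-1, 0), (-1, 1), (-1, 2), (0, 2), (0, 1), (1, 1)])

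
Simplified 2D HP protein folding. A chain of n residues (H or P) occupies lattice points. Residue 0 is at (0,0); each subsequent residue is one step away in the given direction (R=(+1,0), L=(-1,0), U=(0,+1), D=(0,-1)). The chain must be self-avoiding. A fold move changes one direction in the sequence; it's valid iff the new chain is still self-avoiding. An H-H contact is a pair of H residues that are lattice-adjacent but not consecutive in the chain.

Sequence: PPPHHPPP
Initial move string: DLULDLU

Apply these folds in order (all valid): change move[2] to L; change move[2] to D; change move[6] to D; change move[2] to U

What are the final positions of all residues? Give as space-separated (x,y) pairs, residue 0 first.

Initial moves: DLULDLU
Fold: move[2]->L => DLLLDLU (positions: [(0, 0), (0, -1), (-1, -1), (-2, -1), (-3, -1), (-3, -2), (-4, -2), (-4, -1)])
Fold: move[2]->D => DLDLDLU (positions: [(0, 0), (0, -1), (-1, -1), (-1, -2), (-2, -2), (-2, -3), (-3, -3), (-3, -2)])
Fold: move[6]->D => DLDLDLD (positions: [(0, 0), (0, -1), (-1, -1), (-1, -2), (-2, -2), (-2, -3), (-3, -3), (-3, -4)])
Fold: move[2]->U => DLULDLD (positions: [(0, 0), (0, -1), (-1, -1), (-1, 0), (-2, 0), (-2, -1), (-3, -1), (-3, -2)])

Answer: (0,0) (0,-1) (-1,-1) (-1,0) (-2,0) (-2,-1) (-3,-1) (-3,-2)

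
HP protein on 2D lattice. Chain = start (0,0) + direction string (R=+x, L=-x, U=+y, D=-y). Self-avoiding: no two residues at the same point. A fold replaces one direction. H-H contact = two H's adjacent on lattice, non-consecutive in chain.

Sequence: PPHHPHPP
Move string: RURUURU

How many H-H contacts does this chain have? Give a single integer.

Positions: [(0, 0), (1, 0), (1, 1), (2, 1), (2, 2), (2, 3), (3, 3), (3, 4)]
No H-H contacts found.

Answer: 0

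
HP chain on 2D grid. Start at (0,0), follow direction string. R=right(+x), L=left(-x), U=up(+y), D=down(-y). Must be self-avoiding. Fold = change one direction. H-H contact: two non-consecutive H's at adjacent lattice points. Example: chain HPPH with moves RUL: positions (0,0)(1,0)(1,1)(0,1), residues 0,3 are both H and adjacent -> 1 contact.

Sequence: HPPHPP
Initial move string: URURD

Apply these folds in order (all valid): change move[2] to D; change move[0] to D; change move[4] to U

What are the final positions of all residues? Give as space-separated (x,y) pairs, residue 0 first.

Answer: (0,0) (0,-1) (1,-1) (1,-2) (2,-2) (2,-1)

Derivation:
Initial moves: URURD
Fold: move[2]->D => URDRD (positions: [(0, 0), (0, 1), (1, 1), (1, 0), (2, 0), (2, -1)])
Fold: move[0]->D => DRDRD (positions: [(0, 0), (0, -1), (1, -1), (1, -2), (2, -2), (2, -3)])
Fold: move[4]->U => DRDRU (positions: [(0, 0), (0, -1), (1, -1), (1, -2), (2, -2), (2, -1)])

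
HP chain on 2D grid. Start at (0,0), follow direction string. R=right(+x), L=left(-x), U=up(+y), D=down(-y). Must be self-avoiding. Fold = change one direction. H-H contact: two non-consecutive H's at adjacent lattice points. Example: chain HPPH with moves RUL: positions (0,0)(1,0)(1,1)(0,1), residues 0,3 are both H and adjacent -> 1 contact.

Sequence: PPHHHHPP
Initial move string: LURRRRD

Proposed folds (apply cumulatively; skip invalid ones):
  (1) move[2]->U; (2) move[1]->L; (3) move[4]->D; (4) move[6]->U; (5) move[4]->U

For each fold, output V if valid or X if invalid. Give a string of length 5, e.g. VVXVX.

Initial: LURRRRD -> [(0, 0), (-1, 0), (-1, 1), (0, 1), (1, 1), (2, 1), (3, 1), (3, 0)]
Fold 1: move[2]->U => LUURRRD VALID
Fold 2: move[1]->L => LLURRRD VALID
Fold 3: move[4]->D => LLURDRD INVALID (collision), skipped
Fold 4: move[6]->U => LLURRRU VALID
Fold 5: move[4]->U => LLURURU VALID

Answer: VVXVV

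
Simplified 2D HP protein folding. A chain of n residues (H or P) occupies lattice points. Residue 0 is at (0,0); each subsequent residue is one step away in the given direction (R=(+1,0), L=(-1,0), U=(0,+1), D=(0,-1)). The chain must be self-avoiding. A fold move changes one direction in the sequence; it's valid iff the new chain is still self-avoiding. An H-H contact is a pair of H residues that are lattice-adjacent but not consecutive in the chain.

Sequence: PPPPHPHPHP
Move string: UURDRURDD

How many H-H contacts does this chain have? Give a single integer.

Positions: [(0, 0), (0, 1), (0, 2), (1, 2), (1, 1), (2, 1), (2, 2), (3, 2), (3, 1), (3, 0)]
No H-H contacts found.

Answer: 0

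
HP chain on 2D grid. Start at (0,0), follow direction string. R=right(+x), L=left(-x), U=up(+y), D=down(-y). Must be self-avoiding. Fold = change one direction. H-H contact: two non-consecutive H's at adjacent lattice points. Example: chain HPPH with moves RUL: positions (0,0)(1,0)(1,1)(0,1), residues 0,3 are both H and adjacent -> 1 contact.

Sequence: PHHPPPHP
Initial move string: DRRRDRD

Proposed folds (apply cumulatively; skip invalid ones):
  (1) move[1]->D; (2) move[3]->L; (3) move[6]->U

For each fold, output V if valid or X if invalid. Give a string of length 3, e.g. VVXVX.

Initial: DRRRDRD -> [(0, 0), (0, -1), (1, -1), (2, -1), (3, -1), (3, -2), (4, -2), (4, -3)]
Fold 1: move[1]->D => DDRRDRD VALID
Fold 2: move[3]->L => DDRLDRD INVALID (collision), skipped
Fold 3: move[6]->U => DDRRDRU VALID

Answer: VXV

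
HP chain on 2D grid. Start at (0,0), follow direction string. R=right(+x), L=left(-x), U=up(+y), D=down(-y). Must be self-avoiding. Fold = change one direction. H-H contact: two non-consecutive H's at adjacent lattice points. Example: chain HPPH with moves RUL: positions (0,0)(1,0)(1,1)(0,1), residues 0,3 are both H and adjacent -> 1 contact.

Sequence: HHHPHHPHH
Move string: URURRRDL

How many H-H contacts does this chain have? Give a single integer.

Answer: 1

Derivation:
Positions: [(0, 0), (0, 1), (1, 1), (1, 2), (2, 2), (3, 2), (4, 2), (4, 1), (3, 1)]
H-H contact: residue 5 @(3,2) - residue 8 @(3, 1)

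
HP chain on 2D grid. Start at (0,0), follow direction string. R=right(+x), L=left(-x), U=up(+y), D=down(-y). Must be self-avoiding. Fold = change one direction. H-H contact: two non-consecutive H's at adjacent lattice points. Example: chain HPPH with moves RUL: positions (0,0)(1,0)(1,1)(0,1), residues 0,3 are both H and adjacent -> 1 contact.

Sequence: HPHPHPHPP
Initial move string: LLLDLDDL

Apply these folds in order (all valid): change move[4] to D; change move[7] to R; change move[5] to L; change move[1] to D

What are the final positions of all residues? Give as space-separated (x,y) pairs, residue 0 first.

Answer: (0,0) (-1,0) (-1,-1) (-2,-1) (-2,-2) (-2,-3) (-3,-3) (-3,-4) (-2,-4)

Derivation:
Initial moves: LLLDLDDL
Fold: move[4]->D => LLLDDDDL (positions: [(0, 0), (-1, 0), (-2, 0), (-3, 0), (-3, -1), (-3, -2), (-3, -3), (-3, -4), (-4, -4)])
Fold: move[7]->R => LLLDDDDR (positions: [(0, 0), (-1, 0), (-2, 0), (-3, 0), (-3, -1), (-3, -2), (-3, -3), (-3, -4), (-2, -4)])
Fold: move[5]->L => LLLDDLDR (positions: [(0, 0), (-1, 0), (-2, 0), (-3, 0), (-3, -1), (-3, -2), (-4, -2), (-4, -3), (-3, -3)])
Fold: move[1]->D => LDLDDLDR (positions: [(0, 0), (-1, 0), (-1, -1), (-2, -1), (-2, -2), (-2, -3), (-3, -3), (-3, -4), (-2, -4)])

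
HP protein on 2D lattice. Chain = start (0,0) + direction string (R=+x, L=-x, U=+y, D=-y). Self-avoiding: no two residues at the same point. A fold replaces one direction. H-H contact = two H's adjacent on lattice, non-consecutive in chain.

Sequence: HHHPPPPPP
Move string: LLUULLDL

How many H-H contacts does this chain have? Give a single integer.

Answer: 0

Derivation:
Positions: [(0, 0), (-1, 0), (-2, 0), (-2, 1), (-2, 2), (-3, 2), (-4, 2), (-4, 1), (-5, 1)]
No H-H contacts found.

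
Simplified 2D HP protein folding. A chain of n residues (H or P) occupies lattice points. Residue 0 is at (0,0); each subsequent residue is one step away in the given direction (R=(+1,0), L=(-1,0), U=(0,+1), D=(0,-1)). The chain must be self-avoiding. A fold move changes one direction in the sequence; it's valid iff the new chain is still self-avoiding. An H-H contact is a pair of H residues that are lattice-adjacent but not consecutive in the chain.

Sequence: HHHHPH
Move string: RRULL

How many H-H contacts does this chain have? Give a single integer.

Positions: [(0, 0), (1, 0), (2, 0), (2, 1), (1, 1), (0, 1)]
H-H contact: residue 0 @(0,0) - residue 5 @(0, 1)

Answer: 1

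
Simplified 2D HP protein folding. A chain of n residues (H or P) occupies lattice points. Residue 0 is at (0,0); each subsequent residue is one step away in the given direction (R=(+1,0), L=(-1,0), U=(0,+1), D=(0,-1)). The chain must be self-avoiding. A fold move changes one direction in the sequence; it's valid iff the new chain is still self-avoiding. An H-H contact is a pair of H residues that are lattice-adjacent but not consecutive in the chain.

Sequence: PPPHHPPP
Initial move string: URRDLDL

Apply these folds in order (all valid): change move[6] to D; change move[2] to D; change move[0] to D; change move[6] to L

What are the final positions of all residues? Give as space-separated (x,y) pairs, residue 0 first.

Initial moves: URRDLDL
Fold: move[6]->D => URRDLDD (positions: [(0, 0), (0, 1), (1, 1), (2, 1), (2, 0), (1, 0), (1, -1), (1, -2)])
Fold: move[2]->D => URDDLDD (positions: [(0, 0), (0, 1), (1, 1), (1, 0), (1, -1), (0, -1), (0, -2), (0, -3)])
Fold: move[0]->D => DRDDLDD (positions: [(0, 0), (0, -1), (1, -1), (1, -2), (1, -3), (0, -3), (0, -4), (0, -5)])
Fold: move[6]->L => DRDDLDL (positions: [(0, 0), (0, -1), (1, -1), (1, -2), (1, -3), (0, -3), (0, -4), (-1, -4)])

Answer: (0,0) (0,-1) (1,-1) (1,-2) (1,-3) (0,-3) (0,-4) (-1,-4)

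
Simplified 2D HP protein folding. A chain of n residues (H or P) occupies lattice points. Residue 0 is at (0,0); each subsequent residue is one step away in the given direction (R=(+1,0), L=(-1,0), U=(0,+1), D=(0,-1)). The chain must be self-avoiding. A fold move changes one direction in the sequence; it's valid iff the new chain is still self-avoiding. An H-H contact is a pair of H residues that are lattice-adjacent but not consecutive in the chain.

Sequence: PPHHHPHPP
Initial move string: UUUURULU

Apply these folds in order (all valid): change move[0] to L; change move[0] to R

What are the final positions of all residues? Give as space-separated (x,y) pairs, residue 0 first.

Answer: (0,0) (1,0) (1,1) (1,2) (1,3) (2,3) (2,4) (1,4) (1,5)

Derivation:
Initial moves: UUUURULU
Fold: move[0]->L => LUUURULU (positions: [(0, 0), (-1, 0), (-1, 1), (-1, 2), (-1, 3), (0, 3), (0, 4), (-1, 4), (-1, 5)])
Fold: move[0]->R => RUUURULU (positions: [(0, 0), (1, 0), (1, 1), (1, 2), (1, 3), (2, 3), (2, 4), (1, 4), (1, 5)])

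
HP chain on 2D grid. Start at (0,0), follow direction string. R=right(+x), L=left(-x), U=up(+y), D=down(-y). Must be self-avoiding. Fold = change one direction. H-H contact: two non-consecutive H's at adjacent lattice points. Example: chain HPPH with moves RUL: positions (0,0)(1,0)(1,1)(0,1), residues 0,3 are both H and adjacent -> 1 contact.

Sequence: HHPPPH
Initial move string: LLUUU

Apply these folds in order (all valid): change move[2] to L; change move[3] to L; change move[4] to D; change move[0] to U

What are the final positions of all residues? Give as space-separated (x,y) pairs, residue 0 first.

Answer: (0,0) (0,1) (-1,1) (-2,1) (-3,1) (-3,0)

Derivation:
Initial moves: LLUUU
Fold: move[2]->L => LLLUU (positions: [(0, 0), (-1, 0), (-2, 0), (-3, 0), (-3, 1), (-3, 2)])
Fold: move[3]->L => LLLLU (positions: [(0, 0), (-1, 0), (-2, 0), (-3, 0), (-4, 0), (-4, 1)])
Fold: move[4]->D => LLLLD (positions: [(0, 0), (-1, 0), (-2, 0), (-3, 0), (-4, 0), (-4, -1)])
Fold: move[0]->U => ULLLD (positions: [(0, 0), (0, 1), (-1, 1), (-2, 1), (-3, 1), (-3, 0)])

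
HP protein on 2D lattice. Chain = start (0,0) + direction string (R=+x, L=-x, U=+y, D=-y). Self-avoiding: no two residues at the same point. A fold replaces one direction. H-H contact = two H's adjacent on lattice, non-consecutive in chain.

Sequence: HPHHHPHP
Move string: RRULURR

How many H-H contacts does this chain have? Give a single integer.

Answer: 1

Derivation:
Positions: [(0, 0), (1, 0), (2, 0), (2, 1), (1, 1), (1, 2), (2, 2), (3, 2)]
H-H contact: residue 3 @(2,1) - residue 6 @(2, 2)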